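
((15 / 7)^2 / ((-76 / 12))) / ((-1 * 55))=0.01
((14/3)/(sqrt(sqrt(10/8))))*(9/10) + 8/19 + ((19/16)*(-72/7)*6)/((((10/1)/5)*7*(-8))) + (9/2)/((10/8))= 8.65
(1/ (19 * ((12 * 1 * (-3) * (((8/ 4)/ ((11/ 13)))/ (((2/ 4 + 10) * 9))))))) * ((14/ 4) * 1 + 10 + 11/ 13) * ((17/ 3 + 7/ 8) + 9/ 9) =-5198501/ 822016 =-6.32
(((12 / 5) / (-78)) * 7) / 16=-7 / 520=-0.01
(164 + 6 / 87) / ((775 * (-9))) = -0.02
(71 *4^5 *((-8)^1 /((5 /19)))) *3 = -33153024 /5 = -6630604.80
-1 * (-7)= 7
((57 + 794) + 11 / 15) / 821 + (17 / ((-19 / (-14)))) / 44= 6805853 / 5147670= 1.32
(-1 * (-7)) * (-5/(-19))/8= 35/152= 0.23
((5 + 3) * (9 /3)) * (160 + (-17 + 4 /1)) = 3528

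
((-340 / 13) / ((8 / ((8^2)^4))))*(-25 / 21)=17825792000 / 273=65295941.39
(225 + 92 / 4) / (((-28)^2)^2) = 0.00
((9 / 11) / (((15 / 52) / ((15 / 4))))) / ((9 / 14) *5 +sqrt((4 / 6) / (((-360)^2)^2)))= 464266857600000 / 140300423999461 - 371498400 *sqrt(6) / 140300423999461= 3.31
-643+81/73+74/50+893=460976/1825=252.59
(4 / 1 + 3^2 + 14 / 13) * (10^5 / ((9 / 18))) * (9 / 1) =329400000 / 13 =25338461.54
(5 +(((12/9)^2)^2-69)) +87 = 2119/81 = 26.16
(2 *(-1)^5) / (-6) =0.33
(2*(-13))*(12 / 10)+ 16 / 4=-136 / 5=-27.20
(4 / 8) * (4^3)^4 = 8388608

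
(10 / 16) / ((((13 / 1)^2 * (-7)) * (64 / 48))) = -15 / 37856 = -0.00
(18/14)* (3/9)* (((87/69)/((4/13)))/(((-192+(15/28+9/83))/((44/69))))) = -1376804/235252119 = -0.01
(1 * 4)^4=256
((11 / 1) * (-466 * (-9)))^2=2128345956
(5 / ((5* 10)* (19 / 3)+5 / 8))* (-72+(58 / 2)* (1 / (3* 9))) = -15320 / 13707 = -1.12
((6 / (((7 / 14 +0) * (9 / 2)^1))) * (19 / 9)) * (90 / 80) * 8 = 152 / 3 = 50.67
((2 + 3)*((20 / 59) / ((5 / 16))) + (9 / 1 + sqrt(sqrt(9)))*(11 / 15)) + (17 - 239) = -61943 / 295 + 11*sqrt(3) / 15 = -208.71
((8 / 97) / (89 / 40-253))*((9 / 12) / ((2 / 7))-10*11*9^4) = 230946360 / 973007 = 237.35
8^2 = 64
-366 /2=-183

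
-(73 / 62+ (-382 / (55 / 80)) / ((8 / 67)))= 3172853 / 682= 4652.28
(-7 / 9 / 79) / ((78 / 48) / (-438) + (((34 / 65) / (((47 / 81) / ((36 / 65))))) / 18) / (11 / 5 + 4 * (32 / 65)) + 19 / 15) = -6768951280 / 872897264103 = -0.01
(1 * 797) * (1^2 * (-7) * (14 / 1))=-78106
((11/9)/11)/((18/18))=1/9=0.11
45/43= 1.05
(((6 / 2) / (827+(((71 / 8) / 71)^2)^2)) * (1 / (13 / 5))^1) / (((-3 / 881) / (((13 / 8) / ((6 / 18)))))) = -2.00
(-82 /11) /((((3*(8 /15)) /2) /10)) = -93.18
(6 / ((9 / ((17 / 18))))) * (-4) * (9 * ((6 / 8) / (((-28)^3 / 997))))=0.77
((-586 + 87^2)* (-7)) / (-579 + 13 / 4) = 27932 / 329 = 84.90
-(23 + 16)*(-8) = 312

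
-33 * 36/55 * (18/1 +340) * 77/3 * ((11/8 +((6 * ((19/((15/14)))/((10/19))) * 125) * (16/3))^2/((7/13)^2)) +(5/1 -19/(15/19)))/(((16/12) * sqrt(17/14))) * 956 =-222876344855422060341 * sqrt(238)/425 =-8090279491110928009.82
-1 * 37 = -37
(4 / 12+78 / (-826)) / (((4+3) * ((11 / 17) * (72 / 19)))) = 11951 / 858627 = 0.01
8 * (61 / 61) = 8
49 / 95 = 0.52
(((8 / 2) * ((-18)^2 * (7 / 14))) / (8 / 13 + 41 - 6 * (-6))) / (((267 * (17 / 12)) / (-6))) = -0.13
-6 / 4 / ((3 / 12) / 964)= -5784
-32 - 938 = -970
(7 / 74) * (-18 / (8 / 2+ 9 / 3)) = -9 / 37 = -0.24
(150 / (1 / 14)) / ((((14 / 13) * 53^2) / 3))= 5850 / 2809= 2.08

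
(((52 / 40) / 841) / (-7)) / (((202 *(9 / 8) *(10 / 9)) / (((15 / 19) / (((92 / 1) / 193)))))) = -7527 / 5196690380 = -0.00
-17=-17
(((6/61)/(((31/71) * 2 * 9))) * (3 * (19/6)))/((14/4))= 1349/39711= 0.03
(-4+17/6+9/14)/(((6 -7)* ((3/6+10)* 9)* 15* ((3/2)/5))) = 44/35721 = 0.00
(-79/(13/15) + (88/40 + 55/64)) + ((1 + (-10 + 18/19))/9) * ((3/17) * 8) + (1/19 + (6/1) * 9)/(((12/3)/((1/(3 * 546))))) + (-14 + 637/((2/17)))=5311.15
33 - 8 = 25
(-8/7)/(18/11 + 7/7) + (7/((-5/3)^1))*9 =-38807/1015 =-38.23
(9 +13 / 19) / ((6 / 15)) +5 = 555 / 19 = 29.21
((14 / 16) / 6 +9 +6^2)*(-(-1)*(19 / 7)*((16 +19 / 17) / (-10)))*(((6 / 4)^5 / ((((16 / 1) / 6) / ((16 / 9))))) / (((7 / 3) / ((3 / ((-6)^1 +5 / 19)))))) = 237.99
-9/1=-9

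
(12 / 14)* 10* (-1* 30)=-1800 / 7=-257.14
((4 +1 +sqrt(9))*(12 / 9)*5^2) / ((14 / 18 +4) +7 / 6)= 4800 / 107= 44.86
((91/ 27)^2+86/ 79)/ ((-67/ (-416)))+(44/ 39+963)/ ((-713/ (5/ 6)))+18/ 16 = 22113636919853/ 286122684744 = 77.29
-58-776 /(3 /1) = -950 /3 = -316.67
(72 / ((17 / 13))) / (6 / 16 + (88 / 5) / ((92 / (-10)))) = -172224 / 4811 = -35.80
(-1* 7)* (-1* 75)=525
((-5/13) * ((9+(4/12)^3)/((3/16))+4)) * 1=-21140/1053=-20.08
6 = 6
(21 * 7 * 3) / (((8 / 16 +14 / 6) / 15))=39690 / 17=2334.71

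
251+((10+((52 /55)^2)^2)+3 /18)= 14382899071 /54903750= 261.97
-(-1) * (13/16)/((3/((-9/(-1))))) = 39/16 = 2.44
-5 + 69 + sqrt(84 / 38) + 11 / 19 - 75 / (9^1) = sqrt(798) / 19 + 3206 / 57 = 57.73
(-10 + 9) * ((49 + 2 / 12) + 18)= -403 / 6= -67.17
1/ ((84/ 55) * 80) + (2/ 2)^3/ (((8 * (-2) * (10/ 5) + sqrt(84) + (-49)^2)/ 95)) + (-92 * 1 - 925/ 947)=-663776256078563/ 7142872019136 - 190 * sqrt(21)/ 5612077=-92.93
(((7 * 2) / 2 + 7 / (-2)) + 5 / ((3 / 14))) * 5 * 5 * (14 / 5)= 5635 / 3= 1878.33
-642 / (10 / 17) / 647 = -5457 / 3235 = -1.69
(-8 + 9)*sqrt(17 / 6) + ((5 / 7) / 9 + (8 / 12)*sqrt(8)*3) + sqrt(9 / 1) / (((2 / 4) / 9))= sqrt(102) / 6 + 4*sqrt(2) + 3407 / 63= 61.42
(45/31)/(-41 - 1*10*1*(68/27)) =-1215/55397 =-0.02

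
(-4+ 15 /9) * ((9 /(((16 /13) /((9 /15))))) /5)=-819 /400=-2.05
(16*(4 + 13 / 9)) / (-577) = -784 / 5193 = -0.15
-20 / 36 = -5 / 9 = -0.56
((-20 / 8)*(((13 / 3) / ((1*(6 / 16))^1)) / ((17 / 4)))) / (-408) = 130 / 7803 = 0.02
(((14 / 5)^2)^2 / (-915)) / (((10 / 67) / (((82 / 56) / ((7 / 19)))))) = -5114914 / 2859375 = -1.79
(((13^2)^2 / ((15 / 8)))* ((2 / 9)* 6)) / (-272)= -57122 / 765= -74.67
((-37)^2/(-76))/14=-1369/1064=-1.29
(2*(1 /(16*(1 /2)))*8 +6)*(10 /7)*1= 80 /7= 11.43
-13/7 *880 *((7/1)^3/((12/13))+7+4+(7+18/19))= -638238.75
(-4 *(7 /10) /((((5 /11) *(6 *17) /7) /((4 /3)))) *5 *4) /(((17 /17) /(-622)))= 7011.93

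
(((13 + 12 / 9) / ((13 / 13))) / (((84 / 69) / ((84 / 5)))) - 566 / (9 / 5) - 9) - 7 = -5969 / 45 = -132.64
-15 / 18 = -5 / 6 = -0.83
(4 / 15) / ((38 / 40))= 16 / 57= 0.28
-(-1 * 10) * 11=110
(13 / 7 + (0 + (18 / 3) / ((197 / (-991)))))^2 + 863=3166877904 / 1901641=1665.34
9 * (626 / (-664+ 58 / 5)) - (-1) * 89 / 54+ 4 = -263135 / 88074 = -2.99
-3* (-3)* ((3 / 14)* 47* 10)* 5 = 31725 / 7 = 4532.14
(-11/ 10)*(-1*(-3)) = -33/ 10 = -3.30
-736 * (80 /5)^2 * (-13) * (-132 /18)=-53886976 /3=-17962325.33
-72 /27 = -8 /3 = -2.67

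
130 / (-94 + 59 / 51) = -1326 / 947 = -1.40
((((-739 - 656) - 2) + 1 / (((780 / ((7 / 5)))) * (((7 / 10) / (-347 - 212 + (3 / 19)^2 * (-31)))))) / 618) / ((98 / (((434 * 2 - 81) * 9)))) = -38737263049 / 236855710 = -163.55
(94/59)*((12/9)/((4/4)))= 376/177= 2.12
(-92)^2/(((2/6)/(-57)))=-1447344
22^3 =10648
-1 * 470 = -470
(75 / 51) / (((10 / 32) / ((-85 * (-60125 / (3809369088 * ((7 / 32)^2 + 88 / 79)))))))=1899950000 / 349624936521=0.01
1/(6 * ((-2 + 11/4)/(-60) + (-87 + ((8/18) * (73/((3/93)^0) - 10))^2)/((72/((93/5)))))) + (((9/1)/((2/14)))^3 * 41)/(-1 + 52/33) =14618868581461/821009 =17805978.47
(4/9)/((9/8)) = 32/81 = 0.40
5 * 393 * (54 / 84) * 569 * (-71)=-714456315 / 14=-51032593.93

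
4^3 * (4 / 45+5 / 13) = 17728 / 585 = 30.30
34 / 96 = 17 / 48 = 0.35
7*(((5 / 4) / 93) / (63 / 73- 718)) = -2555 / 19474572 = -0.00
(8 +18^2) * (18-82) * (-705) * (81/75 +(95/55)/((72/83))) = 7590909088/165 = 46005509.62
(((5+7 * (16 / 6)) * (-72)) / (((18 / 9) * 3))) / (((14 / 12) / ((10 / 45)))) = -1136 / 21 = -54.10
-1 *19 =-19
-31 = -31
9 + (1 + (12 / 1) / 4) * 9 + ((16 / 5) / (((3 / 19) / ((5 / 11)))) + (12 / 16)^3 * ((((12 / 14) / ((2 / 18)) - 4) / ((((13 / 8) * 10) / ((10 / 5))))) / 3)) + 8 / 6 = 85639 / 1540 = 55.61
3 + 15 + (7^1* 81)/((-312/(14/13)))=10845/676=16.04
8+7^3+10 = 361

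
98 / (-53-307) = -49 / 180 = -0.27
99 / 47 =2.11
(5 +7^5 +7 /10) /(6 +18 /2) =168127 /150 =1120.85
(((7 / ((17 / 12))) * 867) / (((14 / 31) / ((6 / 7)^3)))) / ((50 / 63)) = 9220392 / 1225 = 7526.85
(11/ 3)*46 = 506/ 3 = 168.67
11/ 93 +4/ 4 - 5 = -361/ 93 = -3.88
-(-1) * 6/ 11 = 6/ 11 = 0.55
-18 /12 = -3 /2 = -1.50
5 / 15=1 / 3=0.33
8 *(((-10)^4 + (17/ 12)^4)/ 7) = 11433.17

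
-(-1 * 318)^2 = -101124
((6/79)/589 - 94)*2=-188.00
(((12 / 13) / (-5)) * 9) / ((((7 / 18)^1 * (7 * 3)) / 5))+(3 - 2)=-11 / 637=-0.02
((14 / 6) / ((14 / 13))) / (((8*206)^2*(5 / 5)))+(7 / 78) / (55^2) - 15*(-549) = 5277132533890553 / 640817548800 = 8235.00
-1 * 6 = -6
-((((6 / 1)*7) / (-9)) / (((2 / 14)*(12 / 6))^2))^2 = -117649 / 36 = -3268.03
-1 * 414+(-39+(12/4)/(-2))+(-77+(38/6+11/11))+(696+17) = 1133/6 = 188.83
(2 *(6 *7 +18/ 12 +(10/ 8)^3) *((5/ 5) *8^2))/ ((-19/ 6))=-34908/ 19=-1837.26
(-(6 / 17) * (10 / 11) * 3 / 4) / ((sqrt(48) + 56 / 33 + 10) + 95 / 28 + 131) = -510250860 / 309068651657 + 13970880 * sqrt(3) / 309068651657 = -0.00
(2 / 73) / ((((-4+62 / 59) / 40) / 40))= -94400 / 6351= -14.86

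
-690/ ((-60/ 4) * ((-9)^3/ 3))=-46/ 243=-0.19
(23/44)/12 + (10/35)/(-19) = 2003/70224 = 0.03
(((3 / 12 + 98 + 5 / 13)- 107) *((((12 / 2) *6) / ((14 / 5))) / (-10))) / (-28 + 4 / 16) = -0.39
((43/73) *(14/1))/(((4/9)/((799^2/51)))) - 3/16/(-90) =8138486233/35040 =232262.73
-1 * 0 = 0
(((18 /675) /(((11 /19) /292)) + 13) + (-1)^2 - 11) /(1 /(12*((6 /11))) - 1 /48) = 651408 /5225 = 124.67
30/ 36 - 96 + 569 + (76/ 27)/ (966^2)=473.83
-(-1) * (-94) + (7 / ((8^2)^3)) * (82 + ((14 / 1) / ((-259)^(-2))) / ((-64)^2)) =-50461403207 / 536870912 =-93.99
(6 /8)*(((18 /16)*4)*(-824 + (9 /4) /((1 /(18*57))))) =80163 /16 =5010.19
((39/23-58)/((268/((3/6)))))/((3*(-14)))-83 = -6139159/73968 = -83.00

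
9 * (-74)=-666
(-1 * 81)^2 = 6561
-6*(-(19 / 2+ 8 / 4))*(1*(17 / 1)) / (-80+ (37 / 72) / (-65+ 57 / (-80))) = -55498149 / 3785410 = -14.66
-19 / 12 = -1.58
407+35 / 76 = 30967 / 76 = 407.46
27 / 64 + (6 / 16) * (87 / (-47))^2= 241299 / 141376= 1.71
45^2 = 2025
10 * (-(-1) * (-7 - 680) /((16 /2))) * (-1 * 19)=65265 /4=16316.25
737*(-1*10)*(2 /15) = -2948 /3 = -982.67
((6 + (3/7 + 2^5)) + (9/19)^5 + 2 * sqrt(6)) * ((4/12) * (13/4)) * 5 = 65 * sqrt(6)/6 + 21660729155/103996158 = 234.82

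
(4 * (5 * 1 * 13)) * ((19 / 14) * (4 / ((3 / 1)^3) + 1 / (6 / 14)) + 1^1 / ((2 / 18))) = 607750 / 189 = 3215.61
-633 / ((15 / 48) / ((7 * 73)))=-5175408 / 5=-1035081.60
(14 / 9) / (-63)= -2 / 81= -0.02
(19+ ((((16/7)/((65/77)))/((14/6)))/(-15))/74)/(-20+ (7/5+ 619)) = 1599237/50538670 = 0.03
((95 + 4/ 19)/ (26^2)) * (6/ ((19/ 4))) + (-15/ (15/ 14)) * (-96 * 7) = 573983526/ 61009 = 9408.18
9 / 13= 0.69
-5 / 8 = -0.62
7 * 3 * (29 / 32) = 609 / 32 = 19.03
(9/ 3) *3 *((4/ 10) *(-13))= -234/ 5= -46.80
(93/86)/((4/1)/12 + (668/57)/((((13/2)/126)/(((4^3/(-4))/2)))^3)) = -375687/15183951220810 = -0.00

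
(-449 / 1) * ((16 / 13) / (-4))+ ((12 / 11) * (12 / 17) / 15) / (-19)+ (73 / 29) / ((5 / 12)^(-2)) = 133658074241 / 964426320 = 138.59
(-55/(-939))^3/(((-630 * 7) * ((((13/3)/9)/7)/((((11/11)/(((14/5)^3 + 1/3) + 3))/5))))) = -75625/14432212711644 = -0.00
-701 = -701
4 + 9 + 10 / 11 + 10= 263 / 11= 23.91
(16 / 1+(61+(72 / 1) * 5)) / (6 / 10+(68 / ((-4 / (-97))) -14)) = 2185 / 8178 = 0.27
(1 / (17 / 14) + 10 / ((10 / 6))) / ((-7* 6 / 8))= -464 / 357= -1.30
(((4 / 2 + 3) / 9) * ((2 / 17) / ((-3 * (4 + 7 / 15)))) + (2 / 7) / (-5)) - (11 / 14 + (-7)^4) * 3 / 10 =-1034158633 / 1435140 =-720.60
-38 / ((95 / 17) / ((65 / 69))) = -442 / 69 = -6.41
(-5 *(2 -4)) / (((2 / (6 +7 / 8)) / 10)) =1375 / 4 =343.75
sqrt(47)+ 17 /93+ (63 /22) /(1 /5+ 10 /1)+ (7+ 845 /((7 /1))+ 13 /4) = sqrt(47)+ 63998519 /486948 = 138.28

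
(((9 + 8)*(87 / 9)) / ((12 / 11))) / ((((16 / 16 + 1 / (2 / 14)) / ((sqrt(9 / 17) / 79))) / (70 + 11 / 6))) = 137489*sqrt(17) / 45504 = 12.46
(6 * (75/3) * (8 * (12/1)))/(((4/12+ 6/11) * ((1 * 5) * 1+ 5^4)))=5280/203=26.01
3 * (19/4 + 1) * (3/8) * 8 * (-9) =-1863/4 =-465.75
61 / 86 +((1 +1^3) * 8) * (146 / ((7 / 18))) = 3616555 / 602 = 6007.57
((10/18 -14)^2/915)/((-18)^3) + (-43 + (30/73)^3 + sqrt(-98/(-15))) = -7218707618072977/168148194577560 + 7 * sqrt(30)/15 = -40.37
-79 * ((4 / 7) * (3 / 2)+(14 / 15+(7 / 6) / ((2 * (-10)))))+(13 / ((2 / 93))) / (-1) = -41515 / 56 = -741.34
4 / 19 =0.21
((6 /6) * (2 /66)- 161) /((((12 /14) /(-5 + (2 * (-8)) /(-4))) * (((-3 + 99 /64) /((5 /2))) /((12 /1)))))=-11898880 /3069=-3877.12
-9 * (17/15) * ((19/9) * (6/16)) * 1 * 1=-323/40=-8.08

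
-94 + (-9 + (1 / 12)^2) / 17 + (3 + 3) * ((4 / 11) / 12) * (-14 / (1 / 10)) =-3230917 / 26928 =-119.98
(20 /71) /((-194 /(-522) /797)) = 4160340 /6887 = 604.09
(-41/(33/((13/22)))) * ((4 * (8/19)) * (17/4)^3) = -2618629/27588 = -94.92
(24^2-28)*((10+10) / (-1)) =-10960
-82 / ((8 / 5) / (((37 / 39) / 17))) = -7585 / 2652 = -2.86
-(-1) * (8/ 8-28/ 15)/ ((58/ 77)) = -1001/ 870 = -1.15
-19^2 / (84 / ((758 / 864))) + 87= 3020237 / 36288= 83.23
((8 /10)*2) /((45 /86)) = 688 /225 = 3.06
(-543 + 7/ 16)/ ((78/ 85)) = -737885/ 1248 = -591.25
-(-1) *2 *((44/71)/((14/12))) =528/497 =1.06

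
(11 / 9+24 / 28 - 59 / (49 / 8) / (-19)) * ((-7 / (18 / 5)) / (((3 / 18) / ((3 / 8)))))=-108355 / 9576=-11.32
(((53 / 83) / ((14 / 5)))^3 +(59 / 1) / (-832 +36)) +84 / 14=1853927140769 / 312227722072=5.94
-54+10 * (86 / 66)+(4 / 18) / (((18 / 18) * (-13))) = -40.99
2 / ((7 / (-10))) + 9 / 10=-137 / 70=-1.96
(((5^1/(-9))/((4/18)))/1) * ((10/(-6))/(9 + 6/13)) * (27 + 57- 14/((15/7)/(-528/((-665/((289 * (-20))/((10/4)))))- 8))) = 112349146/21033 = 5341.57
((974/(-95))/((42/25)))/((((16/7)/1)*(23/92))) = -2435/228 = -10.68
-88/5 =-17.60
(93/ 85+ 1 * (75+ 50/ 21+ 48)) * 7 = 225758/ 255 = 885.33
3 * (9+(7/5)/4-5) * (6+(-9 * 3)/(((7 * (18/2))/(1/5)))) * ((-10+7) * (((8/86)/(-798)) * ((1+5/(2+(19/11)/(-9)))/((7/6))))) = 109242594/1254033725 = 0.09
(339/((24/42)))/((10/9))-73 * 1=18437/40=460.92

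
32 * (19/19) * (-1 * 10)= -320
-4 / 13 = -0.31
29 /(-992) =-29 /992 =-0.03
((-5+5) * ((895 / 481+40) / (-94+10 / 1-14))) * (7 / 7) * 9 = 0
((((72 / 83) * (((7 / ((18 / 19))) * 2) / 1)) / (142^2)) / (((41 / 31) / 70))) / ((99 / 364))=210108080 / 1698297777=0.12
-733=-733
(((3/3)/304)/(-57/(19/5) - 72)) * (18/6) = -1/8816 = -0.00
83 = 83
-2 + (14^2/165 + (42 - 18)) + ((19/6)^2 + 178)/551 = 25669807/1090980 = 23.53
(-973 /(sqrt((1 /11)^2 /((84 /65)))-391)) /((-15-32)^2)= 0.00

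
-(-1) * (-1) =-1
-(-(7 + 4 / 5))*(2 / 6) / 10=13 / 50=0.26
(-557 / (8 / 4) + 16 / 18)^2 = 24970009 / 324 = 77067.93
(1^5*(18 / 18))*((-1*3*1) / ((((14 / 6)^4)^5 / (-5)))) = 52301766015 / 79792266297612001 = 0.00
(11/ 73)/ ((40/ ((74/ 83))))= 407/ 121180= 0.00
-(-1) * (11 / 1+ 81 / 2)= 103 / 2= 51.50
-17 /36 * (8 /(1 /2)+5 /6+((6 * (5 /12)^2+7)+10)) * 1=-527 /32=-16.47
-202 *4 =-808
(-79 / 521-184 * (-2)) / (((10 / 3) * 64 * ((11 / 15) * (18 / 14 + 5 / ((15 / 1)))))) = 36221661 / 24941312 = 1.45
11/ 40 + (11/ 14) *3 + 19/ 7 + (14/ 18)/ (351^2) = 1659889033/ 310466520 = 5.35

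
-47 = -47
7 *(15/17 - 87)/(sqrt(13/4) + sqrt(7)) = -20496/(17 *sqrt(13) + 34 *sqrt(7)) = -135.51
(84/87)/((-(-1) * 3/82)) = 26.39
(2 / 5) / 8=1 / 20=0.05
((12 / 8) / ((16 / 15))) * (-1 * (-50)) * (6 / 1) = 3375 / 8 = 421.88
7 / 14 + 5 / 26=0.69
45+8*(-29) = -187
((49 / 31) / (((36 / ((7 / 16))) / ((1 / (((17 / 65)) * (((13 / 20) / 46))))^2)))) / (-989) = -4930625 / 3467133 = -1.42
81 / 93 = 0.87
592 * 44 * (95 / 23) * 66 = 163320960 / 23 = 7100911.30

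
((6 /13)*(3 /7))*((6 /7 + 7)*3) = 2970 /637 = 4.66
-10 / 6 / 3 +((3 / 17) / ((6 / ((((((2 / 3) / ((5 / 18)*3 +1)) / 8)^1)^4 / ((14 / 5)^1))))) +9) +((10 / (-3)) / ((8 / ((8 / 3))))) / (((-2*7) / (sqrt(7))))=5*sqrt(7) / 63 +8474445101 / 1003552704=8.65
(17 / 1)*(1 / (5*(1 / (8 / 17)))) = 8 / 5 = 1.60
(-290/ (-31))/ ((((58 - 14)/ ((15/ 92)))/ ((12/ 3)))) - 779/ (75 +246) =-11521219/ 5035206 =-2.29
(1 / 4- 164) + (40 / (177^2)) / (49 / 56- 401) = -65686105775 / 401136516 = -163.75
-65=-65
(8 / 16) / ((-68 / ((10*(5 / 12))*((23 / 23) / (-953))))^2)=0.00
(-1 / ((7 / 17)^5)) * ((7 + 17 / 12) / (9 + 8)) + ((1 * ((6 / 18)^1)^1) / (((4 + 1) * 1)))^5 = -2135266498397 / 51051262500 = -41.83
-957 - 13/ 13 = -958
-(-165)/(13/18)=228.46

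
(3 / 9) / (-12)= -1 / 36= -0.03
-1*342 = -342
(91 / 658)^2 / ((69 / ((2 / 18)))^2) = 169 / 3407523876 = 0.00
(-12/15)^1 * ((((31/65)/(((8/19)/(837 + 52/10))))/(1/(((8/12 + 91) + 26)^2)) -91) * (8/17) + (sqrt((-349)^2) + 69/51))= -1236321511244/248625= -4972635.54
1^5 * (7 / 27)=7 / 27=0.26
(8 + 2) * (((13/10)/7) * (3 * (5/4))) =6.96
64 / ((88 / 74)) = 592 / 11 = 53.82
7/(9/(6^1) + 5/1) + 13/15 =379/195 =1.94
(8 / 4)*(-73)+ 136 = -10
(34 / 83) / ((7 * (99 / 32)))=1088 / 57519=0.02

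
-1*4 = -4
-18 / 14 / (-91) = 9 / 637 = 0.01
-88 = -88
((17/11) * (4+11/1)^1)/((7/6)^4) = 330480/26411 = 12.51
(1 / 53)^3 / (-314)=-1 / 46747378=-0.00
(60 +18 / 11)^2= 459684 / 121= 3799.04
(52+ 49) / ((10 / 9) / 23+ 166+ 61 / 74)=0.61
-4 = -4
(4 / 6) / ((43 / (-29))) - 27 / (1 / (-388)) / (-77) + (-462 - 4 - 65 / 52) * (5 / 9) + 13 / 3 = -15565073 / 39732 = -391.75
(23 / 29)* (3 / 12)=23 / 116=0.20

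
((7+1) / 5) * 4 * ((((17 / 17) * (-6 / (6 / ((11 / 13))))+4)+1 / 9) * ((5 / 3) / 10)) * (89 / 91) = 543968 / 159705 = 3.41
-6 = -6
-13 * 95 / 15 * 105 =-8645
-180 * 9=-1620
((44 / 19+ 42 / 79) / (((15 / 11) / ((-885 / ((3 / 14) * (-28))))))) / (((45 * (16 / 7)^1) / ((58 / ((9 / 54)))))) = 281543339 / 270180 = 1042.06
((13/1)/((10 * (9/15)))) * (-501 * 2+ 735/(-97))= -424359/194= -2187.42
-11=-11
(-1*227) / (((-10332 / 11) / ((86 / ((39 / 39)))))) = 107371 / 5166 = 20.78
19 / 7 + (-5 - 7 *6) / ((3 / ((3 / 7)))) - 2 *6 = -16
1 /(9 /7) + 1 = 16 /9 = 1.78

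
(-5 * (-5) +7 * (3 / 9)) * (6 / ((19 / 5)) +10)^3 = 873136000 / 20577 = 42432.62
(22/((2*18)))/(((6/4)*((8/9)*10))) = 11/240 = 0.05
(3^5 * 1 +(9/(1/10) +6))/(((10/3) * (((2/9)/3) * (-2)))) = -27459/40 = -686.48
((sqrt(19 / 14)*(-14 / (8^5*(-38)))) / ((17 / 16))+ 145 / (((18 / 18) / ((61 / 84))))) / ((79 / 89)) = 89*sqrt(266) / 104517632+ 787205 / 6636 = 118.63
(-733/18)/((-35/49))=5131/90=57.01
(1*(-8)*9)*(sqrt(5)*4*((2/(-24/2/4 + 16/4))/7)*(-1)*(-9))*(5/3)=-8640*sqrt(5)/7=-2759.95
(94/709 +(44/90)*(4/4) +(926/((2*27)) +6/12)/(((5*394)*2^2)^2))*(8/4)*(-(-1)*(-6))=-1477449991517/198112183200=-7.46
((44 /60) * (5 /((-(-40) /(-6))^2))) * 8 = 33 /50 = 0.66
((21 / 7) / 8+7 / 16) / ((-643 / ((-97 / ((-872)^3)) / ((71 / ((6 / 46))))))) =-3783 / 11139523015073792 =-0.00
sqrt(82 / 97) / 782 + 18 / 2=sqrt(7954) / 75854 + 9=9.00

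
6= 6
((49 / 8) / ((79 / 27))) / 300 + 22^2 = 30589241 / 63200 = 484.01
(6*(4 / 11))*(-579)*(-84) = 1167264 / 11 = 106114.91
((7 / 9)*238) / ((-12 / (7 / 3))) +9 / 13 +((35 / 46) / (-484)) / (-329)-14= -54323742851 / 1101867624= -49.30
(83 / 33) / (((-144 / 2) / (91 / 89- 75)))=68309 / 26433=2.58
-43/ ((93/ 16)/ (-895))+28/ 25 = 15396604/ 2325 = 6622.20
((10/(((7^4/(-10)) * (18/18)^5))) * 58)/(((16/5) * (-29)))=125/4802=0.03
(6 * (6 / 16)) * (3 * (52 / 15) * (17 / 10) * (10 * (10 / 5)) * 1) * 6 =23868 / 5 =4773.60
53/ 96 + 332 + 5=337.55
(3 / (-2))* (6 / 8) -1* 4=-41 / 8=-5.12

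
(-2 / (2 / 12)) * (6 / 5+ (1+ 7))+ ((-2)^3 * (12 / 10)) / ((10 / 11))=-3024 / 25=-120.96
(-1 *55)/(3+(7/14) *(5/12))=-120/7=-17.14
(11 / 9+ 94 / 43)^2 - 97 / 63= 10564150 / 1048383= 10.08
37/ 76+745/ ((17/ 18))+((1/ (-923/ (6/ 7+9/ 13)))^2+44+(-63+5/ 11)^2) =5233504995632479217/ 1102894753228268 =4745.24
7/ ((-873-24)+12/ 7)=-49/ 6267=-0.01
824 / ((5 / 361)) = 297464 / 5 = 59492.80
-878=-878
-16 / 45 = -0.36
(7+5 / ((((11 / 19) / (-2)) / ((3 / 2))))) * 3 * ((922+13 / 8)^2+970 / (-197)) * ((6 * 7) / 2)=-1016248813.87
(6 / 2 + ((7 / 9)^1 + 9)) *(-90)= -1150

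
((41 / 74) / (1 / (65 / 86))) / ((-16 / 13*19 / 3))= -103935 / 1934656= -0.05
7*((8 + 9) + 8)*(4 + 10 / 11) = 9450 / 11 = 859.09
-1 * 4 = -4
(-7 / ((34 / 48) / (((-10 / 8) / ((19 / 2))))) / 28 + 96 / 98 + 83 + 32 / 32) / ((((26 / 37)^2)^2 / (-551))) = -73140075727983 / 380661008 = -192139.66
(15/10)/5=3/10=0.30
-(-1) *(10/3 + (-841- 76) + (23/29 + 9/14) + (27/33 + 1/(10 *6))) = -40702939/44660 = -911.40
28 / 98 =2 / 7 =0.29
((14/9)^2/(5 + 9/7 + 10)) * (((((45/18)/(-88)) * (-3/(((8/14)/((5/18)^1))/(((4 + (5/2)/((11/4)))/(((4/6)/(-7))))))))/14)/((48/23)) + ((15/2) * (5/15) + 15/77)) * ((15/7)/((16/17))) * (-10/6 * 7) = -189414724625/18306072576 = -10.35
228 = 228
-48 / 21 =-16 / 7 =-2.29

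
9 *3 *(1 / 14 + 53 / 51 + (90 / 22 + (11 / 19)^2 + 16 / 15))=842516127 / 4725490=178.29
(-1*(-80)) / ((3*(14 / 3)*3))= 40 / 21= 1.90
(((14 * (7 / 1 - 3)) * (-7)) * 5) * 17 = -33320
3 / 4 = 0.75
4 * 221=884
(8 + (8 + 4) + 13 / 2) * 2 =53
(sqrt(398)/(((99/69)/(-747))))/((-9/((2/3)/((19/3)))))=121.48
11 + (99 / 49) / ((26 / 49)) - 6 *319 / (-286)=43 / 2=21.50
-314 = -314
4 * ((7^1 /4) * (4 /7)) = 4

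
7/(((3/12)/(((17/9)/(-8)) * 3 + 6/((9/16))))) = 1673/6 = 278.83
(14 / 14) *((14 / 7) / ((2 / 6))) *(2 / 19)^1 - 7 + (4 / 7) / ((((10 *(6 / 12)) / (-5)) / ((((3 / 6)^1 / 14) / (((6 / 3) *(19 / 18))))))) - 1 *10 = -15248 / 931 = -16.38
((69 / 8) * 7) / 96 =161 / 256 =0.63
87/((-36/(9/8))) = -87/32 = -2.72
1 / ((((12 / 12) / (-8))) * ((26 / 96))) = -384 / 13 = -29.54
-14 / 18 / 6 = -7 / 54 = -0.13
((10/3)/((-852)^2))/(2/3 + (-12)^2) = 5/157521168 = 0.00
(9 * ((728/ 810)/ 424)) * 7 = 637/ 4770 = 0.13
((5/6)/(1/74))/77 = 185/231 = 0.80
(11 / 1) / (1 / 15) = 165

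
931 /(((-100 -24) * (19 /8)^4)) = -50176 /212629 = -0.24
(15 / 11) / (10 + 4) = 15 / 154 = 0.10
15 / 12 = 5 / 4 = 1.25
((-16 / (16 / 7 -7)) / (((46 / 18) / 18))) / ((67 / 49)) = 296352 / 16951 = 17.48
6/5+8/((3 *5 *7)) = 134/105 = 1.28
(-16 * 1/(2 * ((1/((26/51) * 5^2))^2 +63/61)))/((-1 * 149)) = 206180000/3989647989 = 0.05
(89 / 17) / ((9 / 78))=2314 / 51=45.37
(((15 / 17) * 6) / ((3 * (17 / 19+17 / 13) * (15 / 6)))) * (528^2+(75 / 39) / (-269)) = 89350.75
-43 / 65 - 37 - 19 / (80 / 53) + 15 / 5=-49139 / 1040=-47.25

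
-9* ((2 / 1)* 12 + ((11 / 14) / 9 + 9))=-4169 / 14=-297.79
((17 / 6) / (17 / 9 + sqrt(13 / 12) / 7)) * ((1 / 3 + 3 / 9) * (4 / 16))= 14161 / 56293 - 357 * sqrt(39) / 112586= 0.23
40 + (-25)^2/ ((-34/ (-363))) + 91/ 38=2169006/ 323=6715.19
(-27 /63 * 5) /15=-1 /7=-0.14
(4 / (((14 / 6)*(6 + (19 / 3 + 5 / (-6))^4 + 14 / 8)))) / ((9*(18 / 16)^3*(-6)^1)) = -16384 / 678112155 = -0.00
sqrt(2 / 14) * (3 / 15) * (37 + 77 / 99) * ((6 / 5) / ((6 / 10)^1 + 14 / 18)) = 204 * sqrt(7) / 217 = 2.49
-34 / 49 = -0.69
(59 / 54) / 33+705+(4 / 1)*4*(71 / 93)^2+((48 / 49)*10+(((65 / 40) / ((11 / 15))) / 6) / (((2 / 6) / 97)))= 558271245739 / 671300784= 831.63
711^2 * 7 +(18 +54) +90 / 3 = 3538749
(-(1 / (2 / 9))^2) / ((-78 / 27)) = 729 / 104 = 7.01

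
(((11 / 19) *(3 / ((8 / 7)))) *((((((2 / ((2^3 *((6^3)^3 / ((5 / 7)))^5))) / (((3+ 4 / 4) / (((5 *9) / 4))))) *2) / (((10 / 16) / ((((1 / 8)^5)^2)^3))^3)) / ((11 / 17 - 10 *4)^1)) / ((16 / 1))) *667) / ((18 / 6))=-15591125 / 5349638711354230809222978053058247711601888116098711178936955280510980086661519467817402468840252103135802392962960581459968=-0.00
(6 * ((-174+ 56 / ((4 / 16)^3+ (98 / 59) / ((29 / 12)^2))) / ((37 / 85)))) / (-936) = -0.19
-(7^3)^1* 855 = -293265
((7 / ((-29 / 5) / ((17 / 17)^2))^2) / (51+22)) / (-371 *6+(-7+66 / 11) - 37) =-175 / 138993752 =-0.00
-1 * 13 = -13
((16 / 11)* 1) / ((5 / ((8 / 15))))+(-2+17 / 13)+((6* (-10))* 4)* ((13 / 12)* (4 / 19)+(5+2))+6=-352382809 / 203775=-1729.27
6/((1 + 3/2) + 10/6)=36/25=1.44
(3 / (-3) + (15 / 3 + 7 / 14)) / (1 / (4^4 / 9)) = 128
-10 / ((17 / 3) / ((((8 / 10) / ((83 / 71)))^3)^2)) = -3148192577642496 / 17368707335228125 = -0.18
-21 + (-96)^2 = 9195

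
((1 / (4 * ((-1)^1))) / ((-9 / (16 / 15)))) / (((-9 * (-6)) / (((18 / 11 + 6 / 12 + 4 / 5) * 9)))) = 0.01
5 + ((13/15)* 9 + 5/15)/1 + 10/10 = 212/15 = 14.13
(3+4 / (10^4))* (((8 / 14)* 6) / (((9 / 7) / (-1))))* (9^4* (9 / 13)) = -22714182 / 625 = -36342.69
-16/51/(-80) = 1/255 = 0.00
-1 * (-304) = 304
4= 4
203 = 203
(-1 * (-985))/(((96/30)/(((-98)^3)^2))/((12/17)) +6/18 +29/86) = 140699452655605200/95781707431651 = 1468.96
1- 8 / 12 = 1 / 3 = 0.33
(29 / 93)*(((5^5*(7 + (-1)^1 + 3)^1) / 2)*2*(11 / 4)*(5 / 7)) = 14953125 / 868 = 17227.10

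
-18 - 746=-764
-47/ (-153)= 47/ 153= 0.31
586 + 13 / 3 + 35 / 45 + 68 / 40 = 53353 / 90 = 592.81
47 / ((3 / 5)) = 235 / 3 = 78.33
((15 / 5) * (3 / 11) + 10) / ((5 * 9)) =119 / 495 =0.24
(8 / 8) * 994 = 994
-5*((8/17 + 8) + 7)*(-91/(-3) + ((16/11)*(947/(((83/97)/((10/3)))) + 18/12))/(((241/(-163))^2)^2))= -4672452164140082595/52358581149281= -89239.47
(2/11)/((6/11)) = 1/3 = 0.33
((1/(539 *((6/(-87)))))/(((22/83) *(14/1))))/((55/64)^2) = -1232384/125546575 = -0.01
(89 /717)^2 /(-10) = -7921 /5140890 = -0.00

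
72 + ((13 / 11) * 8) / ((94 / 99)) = 3852 / 47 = 81.96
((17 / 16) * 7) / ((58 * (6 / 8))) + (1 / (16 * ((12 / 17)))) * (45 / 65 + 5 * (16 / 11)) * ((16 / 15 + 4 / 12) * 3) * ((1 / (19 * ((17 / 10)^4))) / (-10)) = 11552534 / 68313531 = 0.17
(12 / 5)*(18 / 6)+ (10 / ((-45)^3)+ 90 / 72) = 615997 / 72900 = 8.45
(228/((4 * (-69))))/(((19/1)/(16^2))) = -256/23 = -11.13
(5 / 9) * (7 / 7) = 5 / 9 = 0.56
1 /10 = 0.10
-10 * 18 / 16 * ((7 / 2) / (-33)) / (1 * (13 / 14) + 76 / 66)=2205 / 3844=0.57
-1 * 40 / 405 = -8 / 81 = -0.10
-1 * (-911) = 911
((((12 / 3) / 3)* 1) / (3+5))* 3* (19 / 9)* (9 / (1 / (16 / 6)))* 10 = 760 / 3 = 253.33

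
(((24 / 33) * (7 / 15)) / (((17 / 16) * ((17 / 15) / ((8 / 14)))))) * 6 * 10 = 30720 / 3179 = 9.66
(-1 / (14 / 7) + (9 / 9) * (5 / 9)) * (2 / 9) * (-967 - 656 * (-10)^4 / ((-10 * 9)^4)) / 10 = -6345143 / 5314410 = -1.19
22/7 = 3.14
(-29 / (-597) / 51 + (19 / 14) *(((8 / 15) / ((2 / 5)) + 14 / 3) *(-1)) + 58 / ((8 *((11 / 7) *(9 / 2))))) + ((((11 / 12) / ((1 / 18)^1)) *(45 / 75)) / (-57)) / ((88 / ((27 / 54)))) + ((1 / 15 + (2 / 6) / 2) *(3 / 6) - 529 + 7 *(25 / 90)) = -761247780781 / 1425406752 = -534.06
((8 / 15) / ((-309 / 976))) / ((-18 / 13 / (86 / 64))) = 68198 / 41715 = 1.63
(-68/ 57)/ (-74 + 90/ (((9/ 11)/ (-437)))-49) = 68/ 2747001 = 0.00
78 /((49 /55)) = 4290 /49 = 87.55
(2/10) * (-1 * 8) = -8/5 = -1.60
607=607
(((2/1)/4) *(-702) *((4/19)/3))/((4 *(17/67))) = -7839/323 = -24.27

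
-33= -33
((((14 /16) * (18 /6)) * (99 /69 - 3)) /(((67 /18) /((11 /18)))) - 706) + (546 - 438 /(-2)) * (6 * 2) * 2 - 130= 54006889 /3082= 17523.33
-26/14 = -13/7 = -1.86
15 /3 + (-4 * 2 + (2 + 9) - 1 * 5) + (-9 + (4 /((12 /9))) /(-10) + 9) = 27 /10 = 2.70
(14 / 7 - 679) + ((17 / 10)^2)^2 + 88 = -5806479 / 10000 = -580.65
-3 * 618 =-1854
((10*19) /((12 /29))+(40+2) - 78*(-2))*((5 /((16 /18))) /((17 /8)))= 59145 /34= 1739.56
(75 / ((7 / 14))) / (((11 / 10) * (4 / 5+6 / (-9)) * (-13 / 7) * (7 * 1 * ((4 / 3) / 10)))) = -84375 / 143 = -590.03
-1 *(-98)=98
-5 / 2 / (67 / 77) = -385 / 134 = -2.87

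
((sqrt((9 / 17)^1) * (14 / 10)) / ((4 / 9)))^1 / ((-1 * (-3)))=63 * sqrt(17) / 340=0.76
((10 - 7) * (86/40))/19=0.34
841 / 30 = 28.03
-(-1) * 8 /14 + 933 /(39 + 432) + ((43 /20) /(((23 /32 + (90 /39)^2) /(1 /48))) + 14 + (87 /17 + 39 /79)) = 32089005911489 /1447338193770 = 22.17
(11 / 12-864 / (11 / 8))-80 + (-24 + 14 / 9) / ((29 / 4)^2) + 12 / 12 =-235414481 / 333036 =-706.87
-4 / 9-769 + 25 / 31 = -214450 / 279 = -768.64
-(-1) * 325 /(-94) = -325 /94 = -3.46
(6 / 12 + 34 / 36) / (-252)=-13 / 2268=-0.01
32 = 32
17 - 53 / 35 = 542 / 35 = 15.49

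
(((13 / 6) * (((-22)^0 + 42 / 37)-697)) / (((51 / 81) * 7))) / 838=-1504035 / 3689714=-0.41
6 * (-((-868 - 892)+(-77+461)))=8256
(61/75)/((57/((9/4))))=61/1900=0.03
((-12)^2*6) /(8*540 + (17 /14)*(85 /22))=266112 /1332005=0.20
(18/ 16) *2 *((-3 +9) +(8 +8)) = 99/ 2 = 49.50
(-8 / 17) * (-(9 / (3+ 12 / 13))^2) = 2.48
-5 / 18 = -0.28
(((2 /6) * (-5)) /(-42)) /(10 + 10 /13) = 0.00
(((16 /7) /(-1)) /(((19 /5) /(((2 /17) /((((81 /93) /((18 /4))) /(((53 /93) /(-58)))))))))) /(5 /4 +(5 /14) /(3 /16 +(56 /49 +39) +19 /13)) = 11466656 /4017084785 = 0.00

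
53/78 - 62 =-4783/78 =-61.32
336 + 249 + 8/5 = 2933/5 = 586.60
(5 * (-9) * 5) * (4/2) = -450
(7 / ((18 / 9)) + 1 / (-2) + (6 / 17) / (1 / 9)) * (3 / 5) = 63 / 17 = 3.71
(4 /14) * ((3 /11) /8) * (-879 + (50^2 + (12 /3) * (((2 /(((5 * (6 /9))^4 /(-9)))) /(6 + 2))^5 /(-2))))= 15.79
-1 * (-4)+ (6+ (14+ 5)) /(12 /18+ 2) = 107 /8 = 13.38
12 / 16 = 3 / 4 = 0.75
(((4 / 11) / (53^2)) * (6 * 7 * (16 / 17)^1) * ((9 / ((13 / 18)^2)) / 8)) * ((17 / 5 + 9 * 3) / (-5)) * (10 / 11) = -297851904 / 4882505485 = -0.06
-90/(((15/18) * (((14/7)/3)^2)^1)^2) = -6561/10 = -656.10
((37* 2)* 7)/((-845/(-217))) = 112406/845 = 133.02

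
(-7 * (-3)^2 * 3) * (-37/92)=6993/92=76.01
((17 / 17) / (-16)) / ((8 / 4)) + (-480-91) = -18273 / 32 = -571.03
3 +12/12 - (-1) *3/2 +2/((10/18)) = 91/10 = 9.10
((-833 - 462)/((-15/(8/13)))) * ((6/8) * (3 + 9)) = 6216/13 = 478.15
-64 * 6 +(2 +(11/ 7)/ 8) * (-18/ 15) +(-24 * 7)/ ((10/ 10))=-77649/ 140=-554.64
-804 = -804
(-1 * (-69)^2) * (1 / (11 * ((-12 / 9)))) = 324.61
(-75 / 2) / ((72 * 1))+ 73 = 3479 / 48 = 72.48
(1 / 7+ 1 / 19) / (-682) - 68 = -3084017 / 45353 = -68.00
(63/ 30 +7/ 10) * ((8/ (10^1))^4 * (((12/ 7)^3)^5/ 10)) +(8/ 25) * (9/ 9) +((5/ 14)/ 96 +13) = 784395287879053246811/ 2034669218547000000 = 385.51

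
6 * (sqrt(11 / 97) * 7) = 42 * sqrt(1067) / 97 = 14.14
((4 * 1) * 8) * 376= 12032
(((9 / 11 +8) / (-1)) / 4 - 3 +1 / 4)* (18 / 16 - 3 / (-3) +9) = -9701 / 176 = -55.12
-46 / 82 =-23 / 41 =-0.56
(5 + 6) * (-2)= -22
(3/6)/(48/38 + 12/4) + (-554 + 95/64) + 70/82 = -117227513/212544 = -551.54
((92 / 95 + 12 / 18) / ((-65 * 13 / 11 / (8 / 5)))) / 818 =-20504 / 492487125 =-0.00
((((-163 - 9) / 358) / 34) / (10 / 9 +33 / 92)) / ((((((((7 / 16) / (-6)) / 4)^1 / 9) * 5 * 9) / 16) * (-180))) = -6076416 / 648082925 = -0.01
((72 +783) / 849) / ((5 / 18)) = 1026 / 283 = 3.63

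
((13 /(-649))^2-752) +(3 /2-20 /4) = -636434373 /842402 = -755.50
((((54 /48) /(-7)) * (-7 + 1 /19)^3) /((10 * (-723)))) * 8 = -3449952 /57855665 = -0.06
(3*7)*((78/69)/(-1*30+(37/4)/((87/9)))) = -21112/25829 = -0.82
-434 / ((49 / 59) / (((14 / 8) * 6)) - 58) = 7.49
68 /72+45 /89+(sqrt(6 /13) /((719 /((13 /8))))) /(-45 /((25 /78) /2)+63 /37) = 2323 /1602 - 185*sqrt(78) /296993016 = 1.45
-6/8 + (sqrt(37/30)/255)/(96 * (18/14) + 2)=-3/4 + 7 * sqrt(1110)/6716700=-0.75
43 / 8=5.38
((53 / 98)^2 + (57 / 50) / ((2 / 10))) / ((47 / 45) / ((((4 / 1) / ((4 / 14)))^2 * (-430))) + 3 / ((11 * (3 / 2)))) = 12249900630 / 371649467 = 32.96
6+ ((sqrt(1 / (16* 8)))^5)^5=sqrt(2) / 309485009821345068724781056+ 6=6.00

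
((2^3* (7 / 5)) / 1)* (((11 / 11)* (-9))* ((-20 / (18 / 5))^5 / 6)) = 1750000000 / 19683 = 88909.21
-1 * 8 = -8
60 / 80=3 / 4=0.75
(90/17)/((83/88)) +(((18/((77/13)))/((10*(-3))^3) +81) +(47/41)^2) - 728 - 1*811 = -397526389949083/273953410500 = -1451.07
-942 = -942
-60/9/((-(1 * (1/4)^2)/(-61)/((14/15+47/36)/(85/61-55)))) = 11996504/44145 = 271.75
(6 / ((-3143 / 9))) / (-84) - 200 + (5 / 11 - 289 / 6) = -179847026 / 726033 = -247.71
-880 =-880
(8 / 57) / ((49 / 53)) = 424 / 2793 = 0.15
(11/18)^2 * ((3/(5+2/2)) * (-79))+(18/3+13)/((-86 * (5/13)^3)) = -64904357/3483000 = -18.63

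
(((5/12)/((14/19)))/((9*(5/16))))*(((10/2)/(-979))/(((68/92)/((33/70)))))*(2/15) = -874/10008495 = -0.00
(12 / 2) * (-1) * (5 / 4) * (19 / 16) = -285 / 32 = -8.91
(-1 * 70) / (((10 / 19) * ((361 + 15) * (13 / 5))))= -665 / 4888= -0.14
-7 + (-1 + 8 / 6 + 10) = 10 / 3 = 3.33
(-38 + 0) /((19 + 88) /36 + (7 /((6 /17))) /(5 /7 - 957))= -2289348 /177815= -12.87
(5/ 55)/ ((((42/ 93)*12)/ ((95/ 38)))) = 155/ 3696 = 0.04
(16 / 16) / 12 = 1 / 12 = 0.08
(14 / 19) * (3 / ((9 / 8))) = 112 / 57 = 1.96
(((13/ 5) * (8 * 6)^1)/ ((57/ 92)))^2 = 366186496/ 9025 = 40574.68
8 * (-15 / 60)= -2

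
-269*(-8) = 2152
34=34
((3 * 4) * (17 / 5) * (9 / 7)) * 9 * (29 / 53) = 479196 / 1855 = 258.33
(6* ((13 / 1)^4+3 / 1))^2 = 29372475456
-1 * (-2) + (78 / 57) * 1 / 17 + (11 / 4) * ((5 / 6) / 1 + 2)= 76529 / 7752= 9.87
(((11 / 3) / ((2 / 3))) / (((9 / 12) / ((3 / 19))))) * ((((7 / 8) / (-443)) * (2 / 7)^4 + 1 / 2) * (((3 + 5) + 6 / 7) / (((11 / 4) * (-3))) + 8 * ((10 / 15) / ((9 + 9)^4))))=-247222264195 / 397778018211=-0.62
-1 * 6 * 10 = -60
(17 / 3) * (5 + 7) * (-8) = -544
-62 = -62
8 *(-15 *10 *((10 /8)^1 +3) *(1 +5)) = -30600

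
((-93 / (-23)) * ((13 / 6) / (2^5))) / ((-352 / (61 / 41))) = -24583 / 21243904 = -0.00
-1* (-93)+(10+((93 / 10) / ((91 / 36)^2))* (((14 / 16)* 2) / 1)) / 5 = 2824691 / 29575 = 95.51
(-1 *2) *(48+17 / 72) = -3473 / 36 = -96.47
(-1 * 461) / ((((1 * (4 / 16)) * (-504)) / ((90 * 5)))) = 11525 / 7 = 1646.43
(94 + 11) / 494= 105 / 494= 0.21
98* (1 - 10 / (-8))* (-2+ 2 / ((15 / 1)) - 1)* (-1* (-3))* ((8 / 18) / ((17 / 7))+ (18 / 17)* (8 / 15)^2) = -1951082 / 2125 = -918.16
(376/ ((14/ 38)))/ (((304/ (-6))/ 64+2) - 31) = -171456/ 5005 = -34.26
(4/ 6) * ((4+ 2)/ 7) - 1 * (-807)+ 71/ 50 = 283147/ 350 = 808.99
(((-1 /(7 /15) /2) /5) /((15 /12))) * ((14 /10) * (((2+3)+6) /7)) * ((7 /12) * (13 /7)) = -0.41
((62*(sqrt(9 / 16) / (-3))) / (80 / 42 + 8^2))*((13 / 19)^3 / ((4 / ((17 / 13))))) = -1870323 / 75942848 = -0.02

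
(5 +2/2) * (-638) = -3828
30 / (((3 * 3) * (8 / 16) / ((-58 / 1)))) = -1160 / 3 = -386.67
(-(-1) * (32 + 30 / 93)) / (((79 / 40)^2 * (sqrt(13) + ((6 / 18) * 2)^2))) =-57715200 / 200629427 + 129859200 * sqrt(13) / 200629427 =2.05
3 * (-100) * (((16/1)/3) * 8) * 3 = -38400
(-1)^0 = 1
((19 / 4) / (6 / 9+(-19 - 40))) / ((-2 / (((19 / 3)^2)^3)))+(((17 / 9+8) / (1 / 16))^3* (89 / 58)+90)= 179974984002493 / 29597400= 6080770.07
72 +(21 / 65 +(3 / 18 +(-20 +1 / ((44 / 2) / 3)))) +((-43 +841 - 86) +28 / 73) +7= 120885134 / 156585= 772.01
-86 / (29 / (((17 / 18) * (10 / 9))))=-7310 / 2349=-3.11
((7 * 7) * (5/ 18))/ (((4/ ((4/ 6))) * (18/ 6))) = 0.76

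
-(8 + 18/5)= -58/5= -11.60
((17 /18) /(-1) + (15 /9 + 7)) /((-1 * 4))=-1.93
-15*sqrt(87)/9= -5*sqrt(87)/3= -15.55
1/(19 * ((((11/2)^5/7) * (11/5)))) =1120/33659659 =0.00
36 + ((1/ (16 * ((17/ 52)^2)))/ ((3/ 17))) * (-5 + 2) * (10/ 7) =2594/ 119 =21.80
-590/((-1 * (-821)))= -590/821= -0.72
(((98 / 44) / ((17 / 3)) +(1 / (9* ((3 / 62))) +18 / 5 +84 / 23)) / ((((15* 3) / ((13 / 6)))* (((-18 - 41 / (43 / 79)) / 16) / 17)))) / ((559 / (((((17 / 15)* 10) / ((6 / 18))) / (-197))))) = 1570091032 / 3645217478925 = 0.00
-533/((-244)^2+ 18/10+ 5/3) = -0.01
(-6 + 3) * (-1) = 3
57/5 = 11.40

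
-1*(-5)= 5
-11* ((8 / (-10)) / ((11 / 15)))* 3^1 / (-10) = -18 / 5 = -3.60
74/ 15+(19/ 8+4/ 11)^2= 1444271/ 116160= 12.43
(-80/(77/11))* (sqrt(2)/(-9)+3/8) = -30/7+80* sqrt(2)/63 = -2.49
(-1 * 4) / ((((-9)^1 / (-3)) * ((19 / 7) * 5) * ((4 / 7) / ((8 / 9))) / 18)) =-784 / 285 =-2.75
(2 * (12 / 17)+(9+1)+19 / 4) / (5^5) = 0.01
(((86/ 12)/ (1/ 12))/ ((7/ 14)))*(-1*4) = -688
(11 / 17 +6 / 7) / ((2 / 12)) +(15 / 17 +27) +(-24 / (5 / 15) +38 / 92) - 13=-260997 / 5474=-47.68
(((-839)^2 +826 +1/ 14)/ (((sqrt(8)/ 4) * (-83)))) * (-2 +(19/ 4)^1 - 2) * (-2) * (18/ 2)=3209571 * sqrt(2)/ 28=162107.82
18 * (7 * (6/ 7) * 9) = 972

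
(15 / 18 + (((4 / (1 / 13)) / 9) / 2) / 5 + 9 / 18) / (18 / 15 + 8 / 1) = 0.21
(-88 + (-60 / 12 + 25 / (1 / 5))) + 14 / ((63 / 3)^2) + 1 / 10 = 20243 / 630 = 32.13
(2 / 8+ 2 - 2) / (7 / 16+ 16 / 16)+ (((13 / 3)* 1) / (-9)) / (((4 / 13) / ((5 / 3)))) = -18139 / 7452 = -2.43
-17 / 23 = -0.74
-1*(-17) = 17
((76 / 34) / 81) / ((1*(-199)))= -38 / 274023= -0.00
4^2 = 16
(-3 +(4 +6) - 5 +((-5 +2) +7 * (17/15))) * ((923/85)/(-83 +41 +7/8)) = -767936/419475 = -1.83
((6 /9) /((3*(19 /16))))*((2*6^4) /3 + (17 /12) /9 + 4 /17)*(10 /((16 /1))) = 7935125 /78489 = 101.10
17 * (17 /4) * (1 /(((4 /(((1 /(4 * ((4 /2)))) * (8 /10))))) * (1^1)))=289 /160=1.81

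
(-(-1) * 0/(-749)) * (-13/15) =0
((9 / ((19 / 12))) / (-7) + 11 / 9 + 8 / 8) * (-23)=-38824 / 1197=-32.43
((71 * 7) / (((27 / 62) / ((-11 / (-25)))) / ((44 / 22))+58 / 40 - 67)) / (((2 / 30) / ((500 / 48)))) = -529615625 / 443676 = -1193.70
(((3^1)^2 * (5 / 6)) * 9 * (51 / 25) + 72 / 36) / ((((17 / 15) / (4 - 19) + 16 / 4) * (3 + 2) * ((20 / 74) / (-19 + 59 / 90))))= -85338539 / 176600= -483.23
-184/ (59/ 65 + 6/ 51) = -203320/ 1133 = -179.45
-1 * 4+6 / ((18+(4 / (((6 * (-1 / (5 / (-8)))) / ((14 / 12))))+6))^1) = -6620 / 1763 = -3.75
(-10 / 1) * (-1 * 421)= 4210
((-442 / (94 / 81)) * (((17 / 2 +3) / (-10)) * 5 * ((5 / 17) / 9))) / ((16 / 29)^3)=328153995 / 770048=426.15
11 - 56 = -45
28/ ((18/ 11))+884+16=917.11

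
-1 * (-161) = 161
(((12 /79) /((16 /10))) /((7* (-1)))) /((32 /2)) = -15 /17696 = -0.00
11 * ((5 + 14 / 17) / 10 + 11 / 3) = 23837 / 510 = 46.74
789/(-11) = -71.73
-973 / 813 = -1.20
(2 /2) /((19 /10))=10 /19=0.53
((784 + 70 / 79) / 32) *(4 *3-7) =155015 / 1264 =122.64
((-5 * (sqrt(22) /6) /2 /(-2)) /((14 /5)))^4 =47265625 /3186376704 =0.01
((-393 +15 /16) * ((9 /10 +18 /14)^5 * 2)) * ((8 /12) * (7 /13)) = -175311815361363 /12485200000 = -14041.57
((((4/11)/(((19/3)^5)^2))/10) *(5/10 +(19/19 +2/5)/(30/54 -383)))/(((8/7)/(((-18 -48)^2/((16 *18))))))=19419267483/8441252023740416800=0.00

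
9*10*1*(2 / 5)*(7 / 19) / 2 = 126 / 19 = 6.63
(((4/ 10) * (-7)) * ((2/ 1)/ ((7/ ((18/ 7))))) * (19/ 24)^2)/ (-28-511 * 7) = 361/ 1009400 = 0.00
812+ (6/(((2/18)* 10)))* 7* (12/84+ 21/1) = 1611.20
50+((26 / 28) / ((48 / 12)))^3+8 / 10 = 44617449 / 878080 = 50.81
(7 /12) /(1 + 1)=7 /24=0.29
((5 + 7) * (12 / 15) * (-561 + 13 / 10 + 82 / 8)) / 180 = -3663 / 125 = -29.30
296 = 296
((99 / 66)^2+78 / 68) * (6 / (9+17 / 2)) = 99 / 85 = 1.16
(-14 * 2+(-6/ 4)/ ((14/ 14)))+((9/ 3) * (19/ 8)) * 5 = 49/ 8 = 6.12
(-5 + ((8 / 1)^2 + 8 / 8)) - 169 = -109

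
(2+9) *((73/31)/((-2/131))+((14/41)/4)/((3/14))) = -12905321/7626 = -1692.28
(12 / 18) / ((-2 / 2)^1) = -2 / 3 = -0.67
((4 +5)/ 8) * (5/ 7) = 45/ 56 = 0.80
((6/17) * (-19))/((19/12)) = -4.24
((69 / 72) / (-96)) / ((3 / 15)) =-115 / 2304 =-0.05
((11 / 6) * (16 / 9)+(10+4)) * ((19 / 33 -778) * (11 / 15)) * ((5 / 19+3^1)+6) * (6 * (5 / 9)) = -4208240960 / 13851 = -303822.18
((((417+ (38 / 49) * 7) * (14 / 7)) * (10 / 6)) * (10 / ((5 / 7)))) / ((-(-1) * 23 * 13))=59140 / 897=65.93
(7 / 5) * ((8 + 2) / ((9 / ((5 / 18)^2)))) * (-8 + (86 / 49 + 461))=557075 / 10206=54.58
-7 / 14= -1 / 2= -0.50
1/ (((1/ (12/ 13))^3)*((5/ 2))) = 0.31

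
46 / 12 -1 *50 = -277 / 6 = -46.17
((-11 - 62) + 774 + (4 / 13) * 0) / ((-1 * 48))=-701 / 48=-14.60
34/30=1.13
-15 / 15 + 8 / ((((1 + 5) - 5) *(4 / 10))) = 19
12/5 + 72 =372/5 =74.40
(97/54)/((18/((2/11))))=97/5346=0.02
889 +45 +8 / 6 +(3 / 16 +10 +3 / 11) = 945.79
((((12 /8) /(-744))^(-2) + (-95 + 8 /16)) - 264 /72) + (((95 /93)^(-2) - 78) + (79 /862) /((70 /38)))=20081576737844 /81685275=245840.84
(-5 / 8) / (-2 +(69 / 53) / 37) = 0.32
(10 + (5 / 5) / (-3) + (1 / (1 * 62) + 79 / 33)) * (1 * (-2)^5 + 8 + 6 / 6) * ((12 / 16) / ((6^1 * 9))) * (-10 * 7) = 19890745 / 73656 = 270.05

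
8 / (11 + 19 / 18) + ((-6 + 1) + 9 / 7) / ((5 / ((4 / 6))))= 548 / 3255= 0.17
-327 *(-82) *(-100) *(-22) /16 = 3686925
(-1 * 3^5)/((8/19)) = -4617/8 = -577.12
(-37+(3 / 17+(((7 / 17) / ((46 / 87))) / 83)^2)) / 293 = -155129382727 / 1234347128948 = -0.13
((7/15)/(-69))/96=-7/99360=-0.00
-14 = -14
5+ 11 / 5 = 36 / 5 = 7.20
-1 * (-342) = 342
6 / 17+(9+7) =278 / 17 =16.35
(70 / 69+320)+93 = 28567 / 69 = 414.01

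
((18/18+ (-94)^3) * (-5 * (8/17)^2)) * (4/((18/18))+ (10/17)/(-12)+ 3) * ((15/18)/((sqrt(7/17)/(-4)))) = -104690372800 * sqrt(119)/34391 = -33207442.01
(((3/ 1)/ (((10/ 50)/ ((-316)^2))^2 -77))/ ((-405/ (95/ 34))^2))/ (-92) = 5624391696400/ 279031687849907978211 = 0.00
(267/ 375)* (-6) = -534/ 125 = -4.27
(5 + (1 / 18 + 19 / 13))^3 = 3546578125 / 12812904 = 276.80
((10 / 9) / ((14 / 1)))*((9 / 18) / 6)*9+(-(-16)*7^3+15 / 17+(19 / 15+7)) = 39250069 / 7140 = 5497.21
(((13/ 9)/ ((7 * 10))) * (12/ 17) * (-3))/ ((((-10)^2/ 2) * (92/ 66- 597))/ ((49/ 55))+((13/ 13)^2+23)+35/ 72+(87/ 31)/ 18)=0.00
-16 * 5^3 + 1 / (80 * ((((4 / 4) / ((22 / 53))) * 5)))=-21199989 / 10600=-2000.00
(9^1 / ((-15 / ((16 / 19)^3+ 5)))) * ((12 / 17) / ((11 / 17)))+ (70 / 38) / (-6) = -8987381 / 2263470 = -3.97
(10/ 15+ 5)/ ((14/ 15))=85/ 14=6.07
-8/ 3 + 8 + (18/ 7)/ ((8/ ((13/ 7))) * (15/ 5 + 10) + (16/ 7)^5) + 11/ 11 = 6322541/ 994884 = 6.36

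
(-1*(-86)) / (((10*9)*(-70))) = -43 / 3150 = -0.01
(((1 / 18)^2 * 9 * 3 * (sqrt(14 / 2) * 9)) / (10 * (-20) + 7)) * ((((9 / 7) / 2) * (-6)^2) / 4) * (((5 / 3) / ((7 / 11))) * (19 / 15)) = -5643 * sqrt(7) / 75656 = -0.20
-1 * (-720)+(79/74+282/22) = 597383/814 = 733.89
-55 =-55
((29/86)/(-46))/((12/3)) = -29/15824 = -0.00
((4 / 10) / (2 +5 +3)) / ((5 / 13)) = 13 / 125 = 0.10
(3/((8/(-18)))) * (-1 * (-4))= -27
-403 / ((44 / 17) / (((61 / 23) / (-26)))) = 32147 / 2024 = 15.88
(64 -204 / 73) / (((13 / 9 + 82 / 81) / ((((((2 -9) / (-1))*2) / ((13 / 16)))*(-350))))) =-28373587200 / 188851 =-150243.25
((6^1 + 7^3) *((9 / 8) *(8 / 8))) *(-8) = -3141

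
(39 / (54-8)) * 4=78 / 23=3.39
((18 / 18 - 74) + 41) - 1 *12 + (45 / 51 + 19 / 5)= -3342 / 85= -39.32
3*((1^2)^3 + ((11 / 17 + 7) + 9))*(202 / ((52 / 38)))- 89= 1707431 / 221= 7725.93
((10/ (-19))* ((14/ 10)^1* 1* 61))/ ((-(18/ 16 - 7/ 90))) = 307440/ 7163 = 42.92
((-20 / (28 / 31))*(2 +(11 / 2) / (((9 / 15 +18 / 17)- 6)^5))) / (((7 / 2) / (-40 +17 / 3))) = 436099359943990265 / 1005655343488803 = 433.65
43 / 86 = 1 / 2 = 0.50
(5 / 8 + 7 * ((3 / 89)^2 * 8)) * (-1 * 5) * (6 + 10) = -436370 / 7921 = -55.09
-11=-11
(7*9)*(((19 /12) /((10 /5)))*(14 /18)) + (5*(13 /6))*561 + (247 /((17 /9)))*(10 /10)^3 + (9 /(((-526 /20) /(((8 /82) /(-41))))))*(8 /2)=1126832271817 /180378024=6247.06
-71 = -71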